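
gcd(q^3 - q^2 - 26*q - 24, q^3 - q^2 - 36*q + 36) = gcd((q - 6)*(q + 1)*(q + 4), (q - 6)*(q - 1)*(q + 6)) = q - 6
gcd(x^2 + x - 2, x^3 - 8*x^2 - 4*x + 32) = x + 2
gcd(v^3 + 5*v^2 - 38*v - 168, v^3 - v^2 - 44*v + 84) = v^2 + v - 42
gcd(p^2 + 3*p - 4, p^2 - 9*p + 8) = p - 1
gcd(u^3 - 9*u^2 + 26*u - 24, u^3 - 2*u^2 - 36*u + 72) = u - 2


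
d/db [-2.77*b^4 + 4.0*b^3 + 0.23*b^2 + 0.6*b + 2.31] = -11.08*b^3 + 12.0*b^2 + 0.46*b + 0.6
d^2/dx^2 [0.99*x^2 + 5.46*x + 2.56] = 1.98000000000000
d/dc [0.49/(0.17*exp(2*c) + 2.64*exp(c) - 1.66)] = (-0.1666*exp(c) - 1.2936)*exp(c)/(0.17*exp(2*c) + 2.64*exp(c) - 1.66)^2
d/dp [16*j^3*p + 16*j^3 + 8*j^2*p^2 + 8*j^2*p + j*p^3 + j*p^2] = j*(16*j^2 + 16*j*p + 8*j + 3*p^2 + 2*p)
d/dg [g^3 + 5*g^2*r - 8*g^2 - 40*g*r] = 3*g^2 + 10*g*r - 16*g - 40*r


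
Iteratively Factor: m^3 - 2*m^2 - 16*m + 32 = (m + 4)*(m^2 - 6*m + 8) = (m - 2)*(m + 4)*(m - 4)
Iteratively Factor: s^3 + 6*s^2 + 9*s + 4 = (s + 1)*(s^2 + 5*s + 4) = (s + 1)*(s + 4)*(s + 1)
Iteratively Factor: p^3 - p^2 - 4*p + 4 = (p - 2)*(p^2 + p - 2) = (p - 2)*(p + 2)*(p - 1)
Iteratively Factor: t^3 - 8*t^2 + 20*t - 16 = (t - 2)*(t^2 - 6*t + 8) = (t - 4)*(t - 2)*(t - 2)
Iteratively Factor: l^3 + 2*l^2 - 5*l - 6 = (l + 1)*(l^2 + l - 6) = (l - 2)*(l + 1)*(l + 3)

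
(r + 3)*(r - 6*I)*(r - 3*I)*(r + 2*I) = r^4 + 3*r^3 - 7*I*r^3 - 21*I*r^2 - 36*I*r - 108*I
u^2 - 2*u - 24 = (u - 6)*(u + 4)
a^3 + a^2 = a^2*(a + 1)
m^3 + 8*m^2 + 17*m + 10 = (m + 1)*(m + 2)*(m + 5)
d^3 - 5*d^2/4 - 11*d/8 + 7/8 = (d - 7/4)*(d - 1/2)*(d + 1)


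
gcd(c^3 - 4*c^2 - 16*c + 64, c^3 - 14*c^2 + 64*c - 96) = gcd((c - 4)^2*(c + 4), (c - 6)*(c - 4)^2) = c^2 - 8*c + 16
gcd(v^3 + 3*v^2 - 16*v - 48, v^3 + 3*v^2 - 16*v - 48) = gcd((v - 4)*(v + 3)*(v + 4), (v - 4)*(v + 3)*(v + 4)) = v^3 + 3*v^2 - 16*v - 48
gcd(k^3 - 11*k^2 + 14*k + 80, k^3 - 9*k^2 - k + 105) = k - 5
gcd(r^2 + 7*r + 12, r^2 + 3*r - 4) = r + 4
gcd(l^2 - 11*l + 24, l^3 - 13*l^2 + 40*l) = l - 8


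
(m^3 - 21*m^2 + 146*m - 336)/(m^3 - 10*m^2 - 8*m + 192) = (m - 7)/(m + 4)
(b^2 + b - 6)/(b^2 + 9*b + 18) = (b - 2)/(b + 6)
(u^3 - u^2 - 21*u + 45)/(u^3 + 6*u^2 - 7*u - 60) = (u - 3)/(u + 4)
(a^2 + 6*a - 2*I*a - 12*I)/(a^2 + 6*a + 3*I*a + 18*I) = (a - 2*I)/(a + 3*I)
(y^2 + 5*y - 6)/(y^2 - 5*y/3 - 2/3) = 3*(-y^2 - 5*y + 6)/(-3*y^2 + 5*y + 2)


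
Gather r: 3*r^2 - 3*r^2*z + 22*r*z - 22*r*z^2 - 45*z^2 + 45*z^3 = r^2*(3 - 3*z) + r*(-22*z^2 + 22*z) + 45*z^3 - 45*z^2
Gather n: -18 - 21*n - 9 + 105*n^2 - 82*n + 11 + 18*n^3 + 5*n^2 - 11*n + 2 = 18*n^3 + 110*n^2 - 114*n - 14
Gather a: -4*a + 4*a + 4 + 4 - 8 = 0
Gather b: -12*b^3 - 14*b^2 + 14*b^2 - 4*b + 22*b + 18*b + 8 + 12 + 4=-12*b^3 + 36*b + 24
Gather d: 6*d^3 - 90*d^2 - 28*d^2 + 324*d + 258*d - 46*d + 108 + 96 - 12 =6*d^3 - 118*d^2 + 536*d + 192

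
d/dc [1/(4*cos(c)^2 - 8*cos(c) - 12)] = (cos(c) - 1)*sin(c)/(2*(sin(c)^2 + 2*cos(c) + 2)^2)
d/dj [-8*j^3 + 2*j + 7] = 2 - 24*j^2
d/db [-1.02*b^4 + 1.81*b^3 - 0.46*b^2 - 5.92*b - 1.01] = -4.08*b^3 + 5.43*b^2 - 0.92*b - 5.92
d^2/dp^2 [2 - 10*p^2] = -20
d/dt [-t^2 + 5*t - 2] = 5 - 2*t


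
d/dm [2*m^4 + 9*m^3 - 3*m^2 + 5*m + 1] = 8*m^3 + 27*m^2 - 6*m + 5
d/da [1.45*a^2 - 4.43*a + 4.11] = 2.9*a - 4.43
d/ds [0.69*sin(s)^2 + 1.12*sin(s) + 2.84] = (1.38*sin(s) + 1.12)*cos(s)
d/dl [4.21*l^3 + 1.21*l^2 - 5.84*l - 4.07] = 12.63*l^2 + 2.42*l - 5.84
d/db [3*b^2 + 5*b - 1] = 6*b + 5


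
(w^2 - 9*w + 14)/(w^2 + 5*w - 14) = (w - 7)/(w + 7)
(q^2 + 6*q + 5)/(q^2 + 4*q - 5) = (q + 1)/(q - 1)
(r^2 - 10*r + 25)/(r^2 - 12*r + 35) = (r - 5)/(r - 7)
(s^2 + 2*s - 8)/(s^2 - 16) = (s - 2)/(s - 4)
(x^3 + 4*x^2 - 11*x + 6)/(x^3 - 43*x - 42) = (x^2 - 2*x + 1)/(x^2 - 6*x - 7)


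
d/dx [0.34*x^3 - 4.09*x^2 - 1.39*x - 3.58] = 1.02*x^2 - 8.18*x - 1.39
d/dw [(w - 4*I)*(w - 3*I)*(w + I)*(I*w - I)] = 4*I*w^3 + w^2*(18 - 3*I) + w*(-12 - 10*I) + 12 + 5*I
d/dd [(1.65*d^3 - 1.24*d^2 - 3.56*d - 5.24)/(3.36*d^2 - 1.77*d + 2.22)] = (5.544*d^4 - 5.841*d^3 + 25.1454*d^2 + 29.7072*d - 17.178)/(11.2896*d^4 - 11.8944*d^3 + 18.0513*d^2 - 7.8588*d + 4.9284)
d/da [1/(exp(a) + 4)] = -exp(a)/(exp(a) + 4)^2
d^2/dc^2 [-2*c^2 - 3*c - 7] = -4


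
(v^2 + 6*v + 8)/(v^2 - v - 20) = (v + 2)/(v - 5)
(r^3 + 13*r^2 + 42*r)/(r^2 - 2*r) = (r^2 + 13*r + 42)/(r - 2)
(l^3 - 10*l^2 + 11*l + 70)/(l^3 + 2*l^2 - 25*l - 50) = (l - 7)/(l + 5)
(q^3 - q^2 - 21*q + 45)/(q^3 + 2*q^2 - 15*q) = (q - 3)/q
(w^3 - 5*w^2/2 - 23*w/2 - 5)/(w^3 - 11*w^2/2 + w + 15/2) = (2*w^2 + 5*w + 2)/(2*w^2 - w - 3)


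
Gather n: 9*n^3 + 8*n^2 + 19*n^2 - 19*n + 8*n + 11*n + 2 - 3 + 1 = 9*n^3 + 27*n^2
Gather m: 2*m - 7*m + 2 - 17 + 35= 20 - 5*m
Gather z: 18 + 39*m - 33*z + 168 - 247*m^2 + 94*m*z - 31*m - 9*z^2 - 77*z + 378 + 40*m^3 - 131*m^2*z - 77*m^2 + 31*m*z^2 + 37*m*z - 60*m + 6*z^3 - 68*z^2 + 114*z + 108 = 40*m^3 - 324*m^2 - 52*m + 6*z^3 + z^2*(31*m - 77) + z*(-131*m^2 + 131*m + 4) + 672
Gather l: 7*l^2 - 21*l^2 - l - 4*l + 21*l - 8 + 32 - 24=-14*l^2 + 16*l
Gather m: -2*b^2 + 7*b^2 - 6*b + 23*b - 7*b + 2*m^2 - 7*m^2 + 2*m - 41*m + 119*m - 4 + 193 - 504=5*b^2 + 10*b - 5*m^2 + 80*m - 315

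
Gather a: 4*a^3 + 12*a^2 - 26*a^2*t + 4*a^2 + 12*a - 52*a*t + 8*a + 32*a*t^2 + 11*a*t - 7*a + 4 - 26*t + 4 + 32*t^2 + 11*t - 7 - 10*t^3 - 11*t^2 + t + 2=4*a^3 + a^2*(16 - 26*t) + a*(32*t^2 - 41*t + 13) - 10*t^3 + 21*t^2 - 14*t + 3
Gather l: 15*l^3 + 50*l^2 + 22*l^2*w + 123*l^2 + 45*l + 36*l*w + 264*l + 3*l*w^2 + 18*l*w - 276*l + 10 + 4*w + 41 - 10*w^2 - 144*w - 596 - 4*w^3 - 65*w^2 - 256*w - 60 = 15*l^3 + l^2*(22*w + 173) + l*(3*w^2 + 54*w + 33) - 4*w^3 - 75*w^2 - 396*w - 605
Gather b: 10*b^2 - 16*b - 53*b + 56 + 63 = 10*b^2 - 69*b + 119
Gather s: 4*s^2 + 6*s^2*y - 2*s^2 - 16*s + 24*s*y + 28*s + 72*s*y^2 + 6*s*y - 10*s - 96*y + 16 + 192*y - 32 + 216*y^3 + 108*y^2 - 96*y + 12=s^2*(6*y + 2) + s*(72*y^2 + 30*y + 2) + 216*y^3 + 108*y^2 - 4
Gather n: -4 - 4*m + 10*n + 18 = -4*m + 10*n + 14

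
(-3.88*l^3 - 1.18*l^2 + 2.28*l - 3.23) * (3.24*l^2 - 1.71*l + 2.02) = -12.5712*l^5 + 2.8116*l^4 + 1.5674*l^3 - 16.7476*l^2 + 10.1289*l - 6.5246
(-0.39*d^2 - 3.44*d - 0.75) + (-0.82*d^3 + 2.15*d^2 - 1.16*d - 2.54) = -0.82*d^3 + 1.76*d^2 - 4.6*d - 3.29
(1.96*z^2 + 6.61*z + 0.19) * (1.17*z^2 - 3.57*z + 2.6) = 2.2932*z^4 + 0.7365*z^3 - 18.2794*z^2 + 16.5077*z + 0.494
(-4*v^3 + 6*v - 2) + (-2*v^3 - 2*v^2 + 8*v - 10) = -6*v^3 - 2*v^2 + 14*v - 12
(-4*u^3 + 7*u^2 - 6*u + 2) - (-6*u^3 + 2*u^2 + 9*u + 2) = 2*u^3 + 5*u^2 - 15*u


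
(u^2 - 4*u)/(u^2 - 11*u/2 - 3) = 2*u*(4 - u)/(-2*u^2 + 11*u + 6)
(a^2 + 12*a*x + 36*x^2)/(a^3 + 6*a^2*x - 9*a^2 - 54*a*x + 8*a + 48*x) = (a + 6*x)/(a^2 - 9*a + 8)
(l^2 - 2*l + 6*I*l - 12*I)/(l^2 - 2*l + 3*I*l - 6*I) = (l + 6*I)/(l + 3*I)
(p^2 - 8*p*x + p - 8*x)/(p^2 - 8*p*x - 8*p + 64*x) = (p + 1)/(p - 8)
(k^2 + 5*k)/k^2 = (k + 5)/k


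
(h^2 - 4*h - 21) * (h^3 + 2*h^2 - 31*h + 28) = h^5 - 2*h^4 - 60*h^3 + 110*h^2 + 539*h - 588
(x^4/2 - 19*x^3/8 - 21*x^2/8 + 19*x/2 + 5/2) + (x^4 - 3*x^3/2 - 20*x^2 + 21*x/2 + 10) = 3*x^4/2 - 31*x^3/8 - 181*x^2/8 + 20*x + 25/2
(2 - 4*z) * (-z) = 4*z^2 - 2*z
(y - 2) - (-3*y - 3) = 4*y + 1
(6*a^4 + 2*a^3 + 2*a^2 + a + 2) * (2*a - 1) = 12*a^5 - 2*a^4 + 2*a^3 + 3*a - 2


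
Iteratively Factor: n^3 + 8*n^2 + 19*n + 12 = (n + 4)*(n^2 + 4*n + 3) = (n + 3)*(n + 4)*(n + 1)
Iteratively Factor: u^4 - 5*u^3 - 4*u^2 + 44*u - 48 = (u - 2)*(u^3 - 3*u^2 - 10*u + 24) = (u - 4)*(u - 2)*(u^2 + u - 6) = (u - 4)*(u - 2)^2*(u + 3)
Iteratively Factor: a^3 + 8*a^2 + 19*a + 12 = (a + 3)*(a^2 + 5*a + 4) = (a + 1)*(a + 3)*(a + 4)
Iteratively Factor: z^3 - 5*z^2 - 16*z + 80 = (z + 4)*(z^2 - 9*z + 20) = (z - 4)*(z + 4)*(z - 5)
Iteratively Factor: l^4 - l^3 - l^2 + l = (l + 1)*(l^3 - 2*l^2 + l) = (l - 1)*(l + 1)*(l^2 - l) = l*(l - 1)*(l + 1)*(l - 1)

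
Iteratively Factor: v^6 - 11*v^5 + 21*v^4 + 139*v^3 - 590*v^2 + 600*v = (v - 5)*(v^5 - 6*v^4 - 9*v^3 + 94*v^2 - 120*v) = (v - 5)*(v + 4)*(v^4 - 10*v^3 + 31*v^2 - 30*v) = v*(v - 5)*(v + 4)*(v^3 - 10*v^2 + 31*v - 30) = v*(v - 5)*(v - 3)*(v + 4)*(v^2 - 7*v + 10) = v*(v - 5)*(v - 3)*(v - 2)*(v + 4)*(v - 5)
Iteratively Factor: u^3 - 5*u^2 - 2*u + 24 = (u - 3)*(u^2 - 2*u - 8) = (u - 3)*(u + 2)*(u - 4)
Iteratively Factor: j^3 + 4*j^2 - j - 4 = (j - 1)*(j^2 + 5*j + 4) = (j - 1)*(j + 1)*(j + 4)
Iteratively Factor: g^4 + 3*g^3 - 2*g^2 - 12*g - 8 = (g + 1)*(g^3 + 2*g^2 - 4*g - 8) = (g + 1)*(g + 2)*(g^2 - 4) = (g + 1)*(g + 2)^2*(g - 2)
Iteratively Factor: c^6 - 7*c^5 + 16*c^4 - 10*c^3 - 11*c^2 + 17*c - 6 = (c + 1)*(c^5 - 8*c^4 + 24*c^3 - 34*c^2 + 23*c - 6) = (c - 1)*(c + 1)*(c^4 - 7*c^3 + 17*c^2 - 17*c + 6) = (c - 3)*(c - 1)*(c + 1)*(c^3 - 4*c^2 + 5*c - 2) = (c - 3)*(c - 1)^2*(c + 1)*(c^2 - 3*c + 2) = (c - 3)*(c - 2)*(c - 1)^2*(c + 1)*(c - 1)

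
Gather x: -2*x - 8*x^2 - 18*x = -8*x^2 - 20*x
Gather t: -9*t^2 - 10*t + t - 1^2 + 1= -9*t^2 - 9*t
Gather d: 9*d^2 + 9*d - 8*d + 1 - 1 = 9*d^2 + d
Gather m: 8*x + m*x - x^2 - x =m*x - x^2 + 7*x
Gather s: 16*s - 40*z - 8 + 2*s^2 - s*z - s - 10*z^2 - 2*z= 2*s^2 + s*(15 - z) - 10*z^2 - 42*z - 8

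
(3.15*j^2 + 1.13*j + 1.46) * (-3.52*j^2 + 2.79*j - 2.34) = -11.088*j^4 + 4.8109*j^3 - 9.3575*j^2 + 1.4292*j - 3.4164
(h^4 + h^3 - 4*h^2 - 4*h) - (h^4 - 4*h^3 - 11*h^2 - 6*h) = 5*h^3 + 7*h^2 + 2*h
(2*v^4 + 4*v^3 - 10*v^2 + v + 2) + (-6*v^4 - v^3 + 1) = -4*v^4 + 3*v^3 - 10*v^2 + v + 3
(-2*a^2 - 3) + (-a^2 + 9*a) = -3*a^2 + 9*a - 3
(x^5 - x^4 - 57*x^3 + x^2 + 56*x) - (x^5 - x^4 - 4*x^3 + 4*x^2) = -53*x^3 - 3*x^2 + 56*x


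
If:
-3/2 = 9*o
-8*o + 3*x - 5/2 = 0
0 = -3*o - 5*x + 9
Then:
No Solution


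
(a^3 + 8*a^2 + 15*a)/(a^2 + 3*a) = a + 5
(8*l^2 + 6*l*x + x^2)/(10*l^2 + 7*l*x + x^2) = (4*l + x)/(5*l + x)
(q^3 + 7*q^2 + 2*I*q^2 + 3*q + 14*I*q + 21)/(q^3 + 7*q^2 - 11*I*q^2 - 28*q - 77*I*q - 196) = (q^2 + 2*I*q + 3)/(q^2 - 11*I*q - 28)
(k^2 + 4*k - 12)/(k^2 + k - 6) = (k + 6)/(k + 3)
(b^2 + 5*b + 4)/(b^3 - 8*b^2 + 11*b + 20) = (b + 4)/(b^2 - 9*b + 20)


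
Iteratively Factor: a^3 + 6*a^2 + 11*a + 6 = (a + 2)*(a^2 + 4*a + 3) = (a + 1)*(a + 2)*(a + 3)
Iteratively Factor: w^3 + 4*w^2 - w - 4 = (w - 1)*(w^2 + 5*w + 4) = (w - 1)*(w + 1)*(w + 4)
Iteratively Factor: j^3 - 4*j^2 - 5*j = (j)*(j^2 - 4*j - 5) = j*(j - 5)*(j + 1)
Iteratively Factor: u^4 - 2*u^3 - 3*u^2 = (u)*(u^3 - 2*u^2 - 3*u) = u*(u + 1)*(u^2 - 3*u) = u^2*(u + 1)*(u - 3)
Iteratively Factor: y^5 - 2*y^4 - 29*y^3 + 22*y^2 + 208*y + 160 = (y - 5)*(y^4 + 3*y^3 - 14*y^2 - 48*y - 32) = (y - 5)*(y + 4)*(y^3 - y^2 - 10*y - 8) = (y - 5)*(y - 4)*(y + 4)*(y^2 + 3*y + 2) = (y - 5)*(y - 4)*(y + 1)*(y + 4)*(y + 2)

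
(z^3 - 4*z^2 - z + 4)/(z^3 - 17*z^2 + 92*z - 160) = (z^2 - 1)/(z^2 - 13*z + 40)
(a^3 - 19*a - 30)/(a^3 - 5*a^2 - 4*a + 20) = (a + 3)/(a - 2)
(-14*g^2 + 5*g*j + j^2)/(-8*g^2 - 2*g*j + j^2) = (14*g^2 - 5*g*j - j^2)/(8*g^2 + 2*g*j - j^2)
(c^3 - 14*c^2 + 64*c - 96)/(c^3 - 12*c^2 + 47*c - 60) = (c^2 - 10*c + 24)/(c^2 - 8*c + 15)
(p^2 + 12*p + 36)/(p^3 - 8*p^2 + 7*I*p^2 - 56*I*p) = (p^2 + 12*p + 36)/(p*(p^2 + p*(-8 + 7*I) - 56*I))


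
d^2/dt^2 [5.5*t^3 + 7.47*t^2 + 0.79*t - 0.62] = 33.0*t + 14.94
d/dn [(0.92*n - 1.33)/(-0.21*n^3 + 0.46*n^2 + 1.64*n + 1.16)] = (0.3864*n^3 - 1.2611*n^2 + 1.2236*n + 3.2484)/(0.0441*n^6 - 0.1932*n^5 - 0.4772*n^4 + 1.0216*n^3 + 3.7568*n^2 + 3.8048*n + 1.3456)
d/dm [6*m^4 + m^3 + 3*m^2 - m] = 24*m^3 + 3*m^2 + 6*m - 1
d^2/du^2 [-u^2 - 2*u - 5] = -2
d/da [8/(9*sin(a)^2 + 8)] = -288*sin(2*a)/(9*cos(2*a) - 25)^2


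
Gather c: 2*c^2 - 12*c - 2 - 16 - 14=2*c^2 - 12*c - 32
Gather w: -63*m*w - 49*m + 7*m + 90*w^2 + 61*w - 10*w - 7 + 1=-42*m + 90*w^2 + w*(51 - 63*m) - 6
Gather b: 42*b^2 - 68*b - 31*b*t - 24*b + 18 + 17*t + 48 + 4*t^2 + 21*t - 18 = 42*b^2 + b*(-31*t - 92) + 4*t^2 + 38*t + 48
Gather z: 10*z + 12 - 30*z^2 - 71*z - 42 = -30*z^2 - 61*z - 30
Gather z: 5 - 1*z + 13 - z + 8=26 - 2*z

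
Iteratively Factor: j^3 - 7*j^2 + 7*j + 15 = (j + 1)*(j^2 - 8*j + 15) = (j - 3)*(j + 1)*(j - 5)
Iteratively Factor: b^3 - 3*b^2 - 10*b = (b)*(b^2 - 3*b - 10) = b*(b + 2)*(b - 5)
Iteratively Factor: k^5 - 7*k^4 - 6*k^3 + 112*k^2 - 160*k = (k)*(k^4 - 7*k^3 - 6*k^2 + 112*k - 160) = k*(k - 4)*(k^3 - 3*k^2 - 18*k + 40) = k*(k - 4)*(k - 2)*(k^2 - k - 20) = k*(k - 4)*(k - 2)*(k + 4)*(k - 5)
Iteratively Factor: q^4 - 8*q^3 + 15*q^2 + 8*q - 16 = (q - 4)*(q^3 - 4*q^2 - q + 4) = (q - 4)*(q - 1)*(q^2 - 3*q - 4) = (q - 4)*(q - 1)*(q + 1)*(q - 4)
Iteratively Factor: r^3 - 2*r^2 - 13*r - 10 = (r + 1)*(r^2 - 3*r - 10) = (r + 1)*(r + 2)*(r - 5)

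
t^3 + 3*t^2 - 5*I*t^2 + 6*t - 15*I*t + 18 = (t + 3)*(t - 6*I)*(t + I)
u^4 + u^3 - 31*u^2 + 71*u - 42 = (u - 3)*(u - 2)*(u - 1)*(u + 7)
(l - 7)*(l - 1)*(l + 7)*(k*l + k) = k*l^4 - 50*k*l^2 + 49*k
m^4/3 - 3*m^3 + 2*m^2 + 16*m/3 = m*(m/3 + 1/3)*(m - 8)*(m - 2)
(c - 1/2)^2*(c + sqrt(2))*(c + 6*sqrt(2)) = c^4 - c^3 + 7*sqrt(2)*c^3 - 7*sqrt(2)*c^2 + 49*c^2/4 - 12*c + 7*sqrt(2)*c/4 + 3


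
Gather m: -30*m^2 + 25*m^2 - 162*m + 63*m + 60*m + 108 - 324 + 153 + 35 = -5*m^2 - 39*m - 28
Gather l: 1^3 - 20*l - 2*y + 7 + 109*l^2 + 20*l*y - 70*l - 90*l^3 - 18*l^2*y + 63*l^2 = -90*l^3 + l^2*(172 - 18*y) + l*(20*y - 90) - 2*y + 8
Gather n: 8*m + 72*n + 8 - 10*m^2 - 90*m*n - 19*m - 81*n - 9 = -10*m^2 - 11*m + n*(-90*m - 9) - 1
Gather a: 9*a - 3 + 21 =9*a + 18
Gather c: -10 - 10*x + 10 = -10*x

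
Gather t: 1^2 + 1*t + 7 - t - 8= 0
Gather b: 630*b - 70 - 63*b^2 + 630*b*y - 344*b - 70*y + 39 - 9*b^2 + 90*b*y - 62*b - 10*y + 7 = -72*b^2 + b*(720*y + 224) - 80*y - 24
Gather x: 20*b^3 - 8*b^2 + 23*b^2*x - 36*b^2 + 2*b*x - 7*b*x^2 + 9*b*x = 20*b^3 - 44*b^2 - 7*b*x^2 + x*(23*b^2 + 11*b)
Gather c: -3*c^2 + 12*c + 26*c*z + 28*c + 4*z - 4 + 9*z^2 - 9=-3*c^2 + c*(26*z + 40) + 9*z^2 + 4*z - 13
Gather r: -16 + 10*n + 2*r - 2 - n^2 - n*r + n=-n^2 + 11*n + r*(2 - n) - 18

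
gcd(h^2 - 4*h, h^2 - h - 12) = h - 4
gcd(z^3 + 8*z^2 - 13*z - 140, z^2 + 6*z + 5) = z + 5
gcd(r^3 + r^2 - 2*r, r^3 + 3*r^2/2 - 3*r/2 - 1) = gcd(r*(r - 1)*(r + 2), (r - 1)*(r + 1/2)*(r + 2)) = r^2 + r - 2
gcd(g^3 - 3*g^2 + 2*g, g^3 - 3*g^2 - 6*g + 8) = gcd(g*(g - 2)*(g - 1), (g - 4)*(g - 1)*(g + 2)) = g - 1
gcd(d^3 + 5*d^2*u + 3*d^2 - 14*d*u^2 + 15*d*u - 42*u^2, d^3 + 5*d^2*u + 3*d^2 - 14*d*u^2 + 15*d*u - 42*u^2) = -d^3 - 5*d^2*u - 3*d^2 + 14*d*u^2 - 15*d*u + 42*u^2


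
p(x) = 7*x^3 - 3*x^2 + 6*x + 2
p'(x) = 21*x^2 - 6*x + 6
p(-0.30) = -0.26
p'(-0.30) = 9.69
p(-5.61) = -1361.99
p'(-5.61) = 700.57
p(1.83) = 45.83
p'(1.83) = 65.35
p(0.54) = 5.47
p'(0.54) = 8.88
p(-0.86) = -9.83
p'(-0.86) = 26.69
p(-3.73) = -425.38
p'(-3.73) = 320.55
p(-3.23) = -284.57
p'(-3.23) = 244.47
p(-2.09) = -87.55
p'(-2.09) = 110.27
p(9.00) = 4916.00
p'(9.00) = 1653.00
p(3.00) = 182.00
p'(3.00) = 177.00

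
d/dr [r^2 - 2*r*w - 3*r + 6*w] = 2*r - 2*w - 3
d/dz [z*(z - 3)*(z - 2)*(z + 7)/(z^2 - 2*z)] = 2*z + 4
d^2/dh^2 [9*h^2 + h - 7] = 18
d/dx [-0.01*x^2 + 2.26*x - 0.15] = 2.26 - 0.02*x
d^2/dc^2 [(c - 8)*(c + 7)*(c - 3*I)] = 6*c - 2 - 6*I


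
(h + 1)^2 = h^2 + 2*h + 1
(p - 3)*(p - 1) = p^2 - 4*p + 3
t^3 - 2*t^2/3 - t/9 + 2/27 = (t - 2/3)*(t - 1/3)*(t + 1/3)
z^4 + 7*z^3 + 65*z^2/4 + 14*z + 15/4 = (z + 1/2)*(z + 1)*(z + 5/2)*(z + 3)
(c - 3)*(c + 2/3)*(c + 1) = c^3 - 4*c^2/3 - 13*c/3 - 2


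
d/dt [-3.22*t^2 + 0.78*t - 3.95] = 0.78 - 6.44*t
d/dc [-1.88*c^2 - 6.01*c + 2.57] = -3.76*c - 6.01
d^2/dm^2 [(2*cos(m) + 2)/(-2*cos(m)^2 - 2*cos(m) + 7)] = 2*(36*sin(m)^4*cos(m) + 12*sin(m)^4 - 74*sin(m)^2 + 19*cos(m) + 30*cos(3*m) - 2*cos(5*m) - 2)/(-2*sin(m)^2 + 2*cos(m) - 5)^3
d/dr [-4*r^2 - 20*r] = -8*r - 20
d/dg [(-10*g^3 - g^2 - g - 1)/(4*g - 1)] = (-80*g^3 + 26*g^2 + 2*g + 5)/(16*g^2 - 8*g + 1)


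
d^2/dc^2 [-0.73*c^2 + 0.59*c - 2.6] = -1.46000000000000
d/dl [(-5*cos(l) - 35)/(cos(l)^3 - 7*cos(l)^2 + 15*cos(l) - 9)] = 10*(sin(l)^2 - 10*cos(l) + 18)*sin(l)/((cos(l) - 3)^3*(cos(l) - 1)^2)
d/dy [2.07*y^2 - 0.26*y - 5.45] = 4.14*y - 0.26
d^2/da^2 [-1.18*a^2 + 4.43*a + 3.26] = -2.36000000000000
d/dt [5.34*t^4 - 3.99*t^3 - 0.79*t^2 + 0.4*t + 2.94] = 21.36*t^3 - 11.97*t^2 - 1.58*t + 0.4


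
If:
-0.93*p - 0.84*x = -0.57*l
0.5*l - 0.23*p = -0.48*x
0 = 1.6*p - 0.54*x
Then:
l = 0.00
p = 0.00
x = 0.00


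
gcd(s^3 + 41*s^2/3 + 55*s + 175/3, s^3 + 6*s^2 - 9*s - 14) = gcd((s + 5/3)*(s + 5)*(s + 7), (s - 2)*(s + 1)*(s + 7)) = s + 7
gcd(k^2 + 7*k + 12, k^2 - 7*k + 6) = 1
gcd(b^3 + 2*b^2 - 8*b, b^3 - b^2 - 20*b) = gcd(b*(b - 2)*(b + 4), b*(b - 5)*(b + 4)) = b^2 + 4*b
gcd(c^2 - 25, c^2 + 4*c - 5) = c + 5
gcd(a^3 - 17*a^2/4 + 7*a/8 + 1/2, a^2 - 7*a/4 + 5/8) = a - 1/2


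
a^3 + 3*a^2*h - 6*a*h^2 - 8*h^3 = (a - 2*h)*(a + h)*(a + 4*h)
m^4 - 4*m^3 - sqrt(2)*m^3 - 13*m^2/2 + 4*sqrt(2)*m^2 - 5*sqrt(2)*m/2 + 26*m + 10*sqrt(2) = (m - 4)*(m - 5*sqrt(2)/2)*(m + sqrt(2)/2)*(m + sqrt(2))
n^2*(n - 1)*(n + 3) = n^4 + 2*n^3 - 3*n^2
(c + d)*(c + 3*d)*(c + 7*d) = c^3 + 11*c^2*d + 31*c*d^2 + 21*d^3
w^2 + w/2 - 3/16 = (w - 1/4)*(w + 3/4)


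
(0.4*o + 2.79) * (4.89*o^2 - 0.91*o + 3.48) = 1.956*o^3 + 13.2791*o^2 - 1.1469*o + 9.7092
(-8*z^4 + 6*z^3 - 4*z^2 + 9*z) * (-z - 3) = 8*z^5 + 18*z^4 - 14*z^3 + 3*z^2 - 27*z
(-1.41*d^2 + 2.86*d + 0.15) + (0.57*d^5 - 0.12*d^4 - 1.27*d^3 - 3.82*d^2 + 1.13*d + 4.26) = 0.57*d^5 - 0.12*d^4 - 1.27*d^3 - 5.23*d^2 + 3.99*d + 4.41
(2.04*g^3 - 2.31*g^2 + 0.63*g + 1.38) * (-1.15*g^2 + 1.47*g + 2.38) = -2.346*g^5 + 5.6553*g^4 + 0.735*g^3 - 6.1587*g^2 + 3.528*g + 3.2844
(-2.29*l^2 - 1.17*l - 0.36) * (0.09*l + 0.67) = -0.2061*l^3 - 1.6396*l^2 - 0.8163*l - 0.2412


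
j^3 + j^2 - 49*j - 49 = (j - 7)*(j + 1)*(j + 7)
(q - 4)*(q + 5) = q^2 + q - 20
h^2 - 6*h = h*(h - 6)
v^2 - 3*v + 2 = (v - 2)*(v - 1)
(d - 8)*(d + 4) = d^2 - 4*d - 32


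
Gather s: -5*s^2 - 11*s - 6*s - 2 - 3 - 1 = -5*s^2 - 17*s - 6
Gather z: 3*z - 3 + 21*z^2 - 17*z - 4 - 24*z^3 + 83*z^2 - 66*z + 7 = -24*z^3 + 104*z^2 - 80*z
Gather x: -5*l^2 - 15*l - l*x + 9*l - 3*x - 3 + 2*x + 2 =-5*l^2 - 6*l + x*(-l - 1) - 1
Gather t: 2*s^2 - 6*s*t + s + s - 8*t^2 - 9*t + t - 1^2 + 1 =2*s^2 + 2*s - 8*t^2 + t*(-6*s - 8)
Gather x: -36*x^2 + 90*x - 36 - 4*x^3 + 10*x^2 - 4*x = -4*x^3 - 26*x^2 + 86*x - 36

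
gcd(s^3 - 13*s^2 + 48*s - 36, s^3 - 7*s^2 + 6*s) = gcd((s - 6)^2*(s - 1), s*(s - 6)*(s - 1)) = s^2 - 7*s + 6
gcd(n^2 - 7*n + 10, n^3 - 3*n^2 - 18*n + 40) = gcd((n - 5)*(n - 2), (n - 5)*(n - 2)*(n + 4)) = n^2 - 7*n + 10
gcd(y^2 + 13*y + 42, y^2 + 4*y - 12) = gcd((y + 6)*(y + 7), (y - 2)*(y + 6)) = y + 6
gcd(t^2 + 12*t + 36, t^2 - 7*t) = 1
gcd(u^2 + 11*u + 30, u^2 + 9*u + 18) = u + 6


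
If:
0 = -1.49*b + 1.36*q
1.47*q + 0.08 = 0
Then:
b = -0.05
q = -0.05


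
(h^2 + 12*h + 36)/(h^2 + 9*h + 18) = (h + 6)/(h + 3)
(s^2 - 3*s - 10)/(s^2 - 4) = (s - 5)/(s - 2)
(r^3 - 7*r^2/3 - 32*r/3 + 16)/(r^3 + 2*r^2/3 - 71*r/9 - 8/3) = 3*(3*r^2 - 16*r + 16)/(9*r^2 - 21*r - 8)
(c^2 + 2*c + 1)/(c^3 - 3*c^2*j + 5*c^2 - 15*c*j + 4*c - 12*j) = (c + 1)/(c^2 - 3*c*j + 4*c - 12*j)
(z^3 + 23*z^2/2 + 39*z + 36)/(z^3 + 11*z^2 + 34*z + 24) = (z + 3/2)/(z + 1)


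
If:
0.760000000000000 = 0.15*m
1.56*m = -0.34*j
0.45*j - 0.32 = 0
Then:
No Solution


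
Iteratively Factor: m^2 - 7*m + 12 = (m - 3)*(m - 4)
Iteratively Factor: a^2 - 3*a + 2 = (a - 1)*(a - 2)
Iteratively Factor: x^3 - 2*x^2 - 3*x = (x - 3)*(x^2 + x) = x*(x - 3)*(x + 1)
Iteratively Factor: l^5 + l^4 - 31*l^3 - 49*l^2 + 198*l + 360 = (l - 5)*(l^4 + 6*l^3 - l^2 - 54*l - 72) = (l - 5)*(l + 2)*(l^3 + 4*l^2 - 9*l - 36) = (l - 5)*(l + 2)*(l + 4)*(l^2 - 9) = (l - 5)*(l - 3)*(l + 2)*(l + 4)*(l + 3)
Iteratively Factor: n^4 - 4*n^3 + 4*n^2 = (n - 2)*(n^3 - 2*n^2) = n*(n - 2)*(n^2 - 2*n) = n^2*(n - 2)*(n - 2)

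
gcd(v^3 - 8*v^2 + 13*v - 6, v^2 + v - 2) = v - 1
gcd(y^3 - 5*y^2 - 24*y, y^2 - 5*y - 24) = y^2 - 5*y - 24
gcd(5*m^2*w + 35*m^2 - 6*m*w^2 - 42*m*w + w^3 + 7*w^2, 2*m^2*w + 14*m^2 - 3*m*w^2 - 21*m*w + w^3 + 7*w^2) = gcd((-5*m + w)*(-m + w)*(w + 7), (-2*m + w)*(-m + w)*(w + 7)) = -m*w - 7*m + w^2 + 7*w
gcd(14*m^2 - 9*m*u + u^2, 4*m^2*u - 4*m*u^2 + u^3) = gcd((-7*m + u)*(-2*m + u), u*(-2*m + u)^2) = -2*m + u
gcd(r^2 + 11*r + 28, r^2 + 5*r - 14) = r + 7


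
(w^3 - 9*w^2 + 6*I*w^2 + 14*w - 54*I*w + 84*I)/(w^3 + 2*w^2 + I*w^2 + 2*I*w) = (w^3 + w^2*(-9 + 6*I) + 2*w*(7 - 27*I) + 84*I)/(w*(w^2 + w*(2 + I) + 2*I))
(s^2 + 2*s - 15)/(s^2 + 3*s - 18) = (s + 5)/(s + 6)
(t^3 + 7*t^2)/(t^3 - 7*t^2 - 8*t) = t*(t + 7)/(t^2 - 7*t - 8)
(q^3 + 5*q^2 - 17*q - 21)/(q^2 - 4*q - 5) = (q^2 + 4*q - 21)/(q - 5)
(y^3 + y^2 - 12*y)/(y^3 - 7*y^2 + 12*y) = (y + 4)/(y - 4)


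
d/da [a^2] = 2*a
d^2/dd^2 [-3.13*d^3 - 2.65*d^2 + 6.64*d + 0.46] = -18.78*d - 5.3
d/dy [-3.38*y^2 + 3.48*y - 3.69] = 3.48 - 6.76*y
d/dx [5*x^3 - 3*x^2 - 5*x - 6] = 15*x^2 - 6*x - 5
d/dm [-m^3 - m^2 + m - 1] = -3*m^2 - 2*m + 1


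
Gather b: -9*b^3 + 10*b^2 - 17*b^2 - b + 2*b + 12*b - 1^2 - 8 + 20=-9*b^3 - 7*b^2 + 13*b + 11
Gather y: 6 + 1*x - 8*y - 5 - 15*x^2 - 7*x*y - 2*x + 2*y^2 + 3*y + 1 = -15*x^2 - x + 2*y^2 + y*(-7*x - 5) + 2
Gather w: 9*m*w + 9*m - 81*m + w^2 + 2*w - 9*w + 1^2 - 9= -72*m + w^2 + w*(9*m - 7) - 8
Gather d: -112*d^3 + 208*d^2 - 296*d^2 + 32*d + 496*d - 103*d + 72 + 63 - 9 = -112*d^3 - 88*d^2 + 425*d + 126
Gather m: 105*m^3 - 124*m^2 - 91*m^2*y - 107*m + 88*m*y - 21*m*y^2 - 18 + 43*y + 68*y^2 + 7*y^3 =105*m^3 + m^2*(-91*y - 124) + m*(-21*y^2 + 88*y - 107) + 7*y^3 + 68*y^2 + 43*y - 18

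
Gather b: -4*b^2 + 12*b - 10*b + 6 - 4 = -4*b^2 + 2*b + 2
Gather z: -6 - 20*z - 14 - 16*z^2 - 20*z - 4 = -16*z^2 - 40*z - 24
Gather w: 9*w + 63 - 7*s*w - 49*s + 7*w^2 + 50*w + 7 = -49*s + 7*w^2 + w*(59 - 7*s) + 70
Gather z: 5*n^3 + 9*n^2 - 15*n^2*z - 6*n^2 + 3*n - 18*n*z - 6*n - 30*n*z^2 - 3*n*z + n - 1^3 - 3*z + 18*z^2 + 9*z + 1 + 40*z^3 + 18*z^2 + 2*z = 5*n^3 + 3*n^2 - 2*n + 40*z^3 + z^2*(36 - 30*n) + z*(-15*n^2 - 21*n + 8)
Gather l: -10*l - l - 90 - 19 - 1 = -11*l - 110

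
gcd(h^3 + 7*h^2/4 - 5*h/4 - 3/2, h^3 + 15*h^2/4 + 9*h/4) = h + 3/4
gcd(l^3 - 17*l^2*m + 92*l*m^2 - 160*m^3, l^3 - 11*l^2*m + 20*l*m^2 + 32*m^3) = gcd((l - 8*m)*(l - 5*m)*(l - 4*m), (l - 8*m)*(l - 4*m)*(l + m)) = l^2 - 12*l*m + 32*m^2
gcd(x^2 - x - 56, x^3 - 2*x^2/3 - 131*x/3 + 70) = x + 7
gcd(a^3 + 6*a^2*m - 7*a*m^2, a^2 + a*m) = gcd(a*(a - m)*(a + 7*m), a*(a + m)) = a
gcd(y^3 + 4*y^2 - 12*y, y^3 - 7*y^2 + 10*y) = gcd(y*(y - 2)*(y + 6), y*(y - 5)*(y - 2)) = y^2 - 2*y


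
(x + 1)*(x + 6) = x^2 + 7*x + 6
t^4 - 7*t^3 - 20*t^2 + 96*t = t*(t - 8)*(t - 3)*(t + 4)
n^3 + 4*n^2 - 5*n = n*(n - 1)*(n + 5)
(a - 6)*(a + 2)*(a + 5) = a^3 + a^2 - 32*a - 60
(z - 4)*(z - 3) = z^2 - 7*z + 12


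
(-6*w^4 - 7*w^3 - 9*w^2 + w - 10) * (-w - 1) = 6*w^5 + 13*w^4 + 16*w^3 + 8*w^2 + 9*w + 10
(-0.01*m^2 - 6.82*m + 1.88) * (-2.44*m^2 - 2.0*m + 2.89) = 0.0244*m^4 + 16.6608*m^3 + 9.0239*m^2 - 23.4698*m + 5.4332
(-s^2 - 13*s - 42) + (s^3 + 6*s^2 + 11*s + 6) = s^3 + 5*s^2 - 2*s - 36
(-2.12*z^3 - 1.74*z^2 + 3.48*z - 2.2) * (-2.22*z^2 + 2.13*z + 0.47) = 4.7064*z^5 - 0.6528*z^4 - 12.4282*z^3 + 11.4786*z^2 - 3.0504*z - 1.034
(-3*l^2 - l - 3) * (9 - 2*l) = 6*l^3 - 25*l^2 - 3*l - 27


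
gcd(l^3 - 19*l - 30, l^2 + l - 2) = l + 2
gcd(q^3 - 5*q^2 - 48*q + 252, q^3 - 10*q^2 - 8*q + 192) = q - 6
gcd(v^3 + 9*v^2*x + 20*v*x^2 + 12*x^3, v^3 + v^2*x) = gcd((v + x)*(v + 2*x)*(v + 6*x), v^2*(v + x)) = v + x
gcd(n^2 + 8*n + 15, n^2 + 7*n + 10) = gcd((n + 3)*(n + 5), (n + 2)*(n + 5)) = n + 5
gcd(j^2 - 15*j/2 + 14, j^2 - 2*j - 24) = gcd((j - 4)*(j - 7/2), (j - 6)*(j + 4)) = 1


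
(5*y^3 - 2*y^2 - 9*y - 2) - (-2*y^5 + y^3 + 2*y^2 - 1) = 2*y^5 + 4*y^3 - 4*y^2 - 9*y - 1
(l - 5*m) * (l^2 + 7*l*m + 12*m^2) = l^3 + 2*l^2*m - 23*l*m^2 - 60*m^3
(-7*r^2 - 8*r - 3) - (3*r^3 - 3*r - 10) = -3*r^3 - 7*r^2 - 5*r + 7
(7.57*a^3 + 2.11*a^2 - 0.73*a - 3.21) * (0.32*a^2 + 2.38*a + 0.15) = 2.4224*a^5 + 18.6918*a^4 + 5.9237*a^3 - 2.4481*a^2 - 7.7493*a - 0.4815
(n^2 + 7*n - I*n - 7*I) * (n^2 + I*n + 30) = n^4 + 7*n^3 + 31*n^2 + 217*n - 30*I*n - 210*I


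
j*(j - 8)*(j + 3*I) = j^3 - 8*j^2 + 3*I*j^2 - 24*I*j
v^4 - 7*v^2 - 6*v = v*(v - 3)*(v + 1)*(v + 2)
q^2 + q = q*(q + 1)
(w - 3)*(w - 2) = w^2 - 5*w + 6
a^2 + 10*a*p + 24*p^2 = (a + 4*p)*(a + 6*p)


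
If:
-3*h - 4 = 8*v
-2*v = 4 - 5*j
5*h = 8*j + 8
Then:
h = 64/31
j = 9/31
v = -79/62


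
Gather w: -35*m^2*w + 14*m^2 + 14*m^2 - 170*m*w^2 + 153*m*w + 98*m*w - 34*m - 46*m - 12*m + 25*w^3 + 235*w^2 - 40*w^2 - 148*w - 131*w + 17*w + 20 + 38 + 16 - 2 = 28*m^2 - 92*m + 25*w^3 + w^2*(195 - 170*m) + w*(-35*m^2 + 251*m - 262) + 72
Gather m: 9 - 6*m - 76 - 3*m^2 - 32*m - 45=-3*m^2 - 38*m - 112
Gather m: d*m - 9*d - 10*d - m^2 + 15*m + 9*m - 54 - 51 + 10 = -19*d - m^2 + m*(d + 24) - 95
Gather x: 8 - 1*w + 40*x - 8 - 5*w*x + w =x*(40 - 5*w)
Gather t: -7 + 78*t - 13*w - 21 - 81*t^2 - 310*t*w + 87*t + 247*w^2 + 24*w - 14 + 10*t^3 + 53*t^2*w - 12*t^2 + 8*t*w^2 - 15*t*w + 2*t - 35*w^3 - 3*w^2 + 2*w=10*t^3 + t^2*(53*w - 93) + t*(8*w^2 - 325*w + 167) - 35*w^3 + 244*w^2 + 13*w - 42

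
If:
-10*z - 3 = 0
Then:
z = -3/10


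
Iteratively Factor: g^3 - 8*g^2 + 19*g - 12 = (g - 4)*(g^2 - 4*g + 3) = (g - 4)*(g - 3)*(g - 1)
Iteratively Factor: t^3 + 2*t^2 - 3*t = (t)*(t^2 + 2*t - 3) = t*(t + 3)*(t - 1)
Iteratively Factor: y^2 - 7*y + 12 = (y - 4)*(y - 3)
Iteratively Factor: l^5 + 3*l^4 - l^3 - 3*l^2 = (l)*(l^4 + 3*l^3 - l^2 - 3*l) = l*(l - 1)*(l^3 + 4*l^2 + 3*l) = l*(l - 1)*(l + 3)*(l^2 + l) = l*(l - 1)*(l + 1)*(l + 3)*(l)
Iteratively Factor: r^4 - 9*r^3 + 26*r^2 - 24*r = (r - 4)*(r^3 - 5*r^2 + 6*r) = (r - 4)*(r - 2)*(r^2 - 3*r) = r*(r - 4)*(r - 2)*(r - 3)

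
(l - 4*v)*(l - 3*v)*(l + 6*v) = l^3 - l^2*v - 30*l*v^2 + 72*v^3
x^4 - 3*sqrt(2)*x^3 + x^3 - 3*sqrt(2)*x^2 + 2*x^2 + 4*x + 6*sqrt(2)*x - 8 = (x - 1)*(x + 2)*(x - 2*sqrt(2))*(x - sqrt(2))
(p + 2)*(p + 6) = p^2 + 8*p + 12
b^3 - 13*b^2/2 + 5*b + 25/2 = (b - 5)*(b - 5/2)*(b + 1)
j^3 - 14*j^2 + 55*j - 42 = (j - 7)*(j - 6)*(j - 1)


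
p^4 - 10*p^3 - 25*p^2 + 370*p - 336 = (p - 8)*(p - 7)*(p - 1)*(p + 6)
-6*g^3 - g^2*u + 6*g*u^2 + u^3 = (-g + u)*(g + u)*(6*g + u)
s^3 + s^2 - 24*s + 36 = (s - 3)*(s - 2)*(s + 6)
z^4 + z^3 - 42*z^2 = z^2*(z - 6)*(z + 7)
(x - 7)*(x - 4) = x^2 - 11*x + 28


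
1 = 1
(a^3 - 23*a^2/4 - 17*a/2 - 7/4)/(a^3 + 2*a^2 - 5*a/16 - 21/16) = 4*(4*a^2 - 27*a - 7)/(16*a^2 + 16*a - 21)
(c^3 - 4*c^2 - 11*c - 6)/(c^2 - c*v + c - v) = (-c^2 + 5*c + 6)/(-c + v)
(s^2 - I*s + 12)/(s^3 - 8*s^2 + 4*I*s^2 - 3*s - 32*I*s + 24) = (s - 4*I)/(s^2 + s*(-8 + I) - 8*I)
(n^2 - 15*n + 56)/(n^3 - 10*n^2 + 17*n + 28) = (n - 8)/(n^2 - 3*n - 4)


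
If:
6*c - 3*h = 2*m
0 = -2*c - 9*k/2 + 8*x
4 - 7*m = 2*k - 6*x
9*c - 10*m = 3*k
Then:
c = 556*x/571 + 360/571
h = 932*x/571 + 472/571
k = 768*x/571 - 160/571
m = 270*x/571 + 372/571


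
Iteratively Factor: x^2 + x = (x)*(x + 1)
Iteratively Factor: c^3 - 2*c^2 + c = (c - 1)*(c^2 - c) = (c - 1)^2*(c)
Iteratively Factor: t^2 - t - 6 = (t - 3)*(t + 2)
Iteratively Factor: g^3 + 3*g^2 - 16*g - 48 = (g + 4)*(g^2 - g - 12) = (g + 3)*(g + 4)*(g - 4)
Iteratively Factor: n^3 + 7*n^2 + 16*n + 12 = (n + 2)*(n^2 + 5*n + 6) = (n + 2)*(n + 3)*(n + 2)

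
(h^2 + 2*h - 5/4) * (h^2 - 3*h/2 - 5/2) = h^4 + h^3/2 - 27*h^2/4 - 25*h/8 + 25/8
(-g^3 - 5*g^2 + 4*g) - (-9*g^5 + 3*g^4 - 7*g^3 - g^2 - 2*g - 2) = 9*g^5 - 3*g^4 + 6*g^3 - 4*g^2 + 6*g + 2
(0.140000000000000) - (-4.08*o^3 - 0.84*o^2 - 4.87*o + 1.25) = 4.08*o^3 + 0.84*o^2 + 4.87*o - 1.11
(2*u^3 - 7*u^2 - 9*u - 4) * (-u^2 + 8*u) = -2*u^5 + 23*u^4 - 47*u^3 - 68*u^2 - 32*u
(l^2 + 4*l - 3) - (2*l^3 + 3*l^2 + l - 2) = -2*l^3 - 2*l^2 + 3*l - 1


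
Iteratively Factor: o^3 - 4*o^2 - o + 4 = (o + 1)*(o^2 - 5*o + 4) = (o - 4)*(o + 1)*(o - 1)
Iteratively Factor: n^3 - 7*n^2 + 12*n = (n - 4)*(n^2 - 3*n) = n*(n - 4)*(n - 3)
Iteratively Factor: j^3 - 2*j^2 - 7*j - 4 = (j + 1)*(j^2 - 3*j - 4) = (j - 4)*(j + 1)*(j + 1)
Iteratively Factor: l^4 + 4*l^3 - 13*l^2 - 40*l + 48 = (l - 3)*(l^3 + 7*l^2 + 8*l - 16) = (l - 3)*(l - 1)*(l^2 + 8*l + 16) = (l - 3)*(l - 1)*(l + 4)*(l + 4)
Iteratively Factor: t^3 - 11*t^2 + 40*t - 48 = (t - 4)*(t^2 - 7*t + 12) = (t - 4)*(t - 3)*(t - 4)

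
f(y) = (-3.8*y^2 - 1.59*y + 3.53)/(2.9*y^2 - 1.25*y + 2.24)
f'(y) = (1.25 - 5.8*y)*(-3.8*y^2 - 1.59*y + 3.53)/(2.9*y^2 - 1.25*y + 2.24)^2 + (-7.6*y - 1.59)/(2.9*y^2 - 1.25*y + 2.24)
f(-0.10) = 1.53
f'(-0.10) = 0.82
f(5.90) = -1.44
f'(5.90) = 0.01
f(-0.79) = 0.48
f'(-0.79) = 1.43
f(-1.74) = -0.39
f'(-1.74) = 0.54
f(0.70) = 0.20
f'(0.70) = -2.68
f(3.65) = -1.46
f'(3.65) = -0.01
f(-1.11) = 0.09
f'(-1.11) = 1.04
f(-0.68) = 0.64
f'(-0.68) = 1.56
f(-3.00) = -0.81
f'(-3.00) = 0.19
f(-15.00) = -1.23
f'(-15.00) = 0.01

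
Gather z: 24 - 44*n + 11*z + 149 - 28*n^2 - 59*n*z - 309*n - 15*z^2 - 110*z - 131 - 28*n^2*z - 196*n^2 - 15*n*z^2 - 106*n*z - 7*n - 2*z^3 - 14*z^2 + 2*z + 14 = -224*n^2 - 360*n - 2*z^3 + z^2*(-15*n - 29) + z*(-28*n^2 - 165*n - 97) + 56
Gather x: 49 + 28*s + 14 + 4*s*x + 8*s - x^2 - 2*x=36*s - x^2 + x*(4*s - 2) + 63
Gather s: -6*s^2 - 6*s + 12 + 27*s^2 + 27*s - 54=21*s^2 + 21*s - 42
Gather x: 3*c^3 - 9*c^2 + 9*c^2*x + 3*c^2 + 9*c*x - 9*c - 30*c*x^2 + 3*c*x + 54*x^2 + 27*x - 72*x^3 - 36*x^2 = 3*c^3 - 6*c^2 - 9*c - 72*x^3 + x^2*(18 - 30*c) + x*(9*c^2 + 12*c + 27)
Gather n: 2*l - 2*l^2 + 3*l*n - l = -2*l^2 + 3*l*n + l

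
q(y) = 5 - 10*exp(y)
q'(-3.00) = -0.50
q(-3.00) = 4.50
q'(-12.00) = 0.00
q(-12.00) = 5.00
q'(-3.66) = -0.26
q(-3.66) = 4.74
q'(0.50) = -16.49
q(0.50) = -11.49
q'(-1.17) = -3.10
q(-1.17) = 1.90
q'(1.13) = -30.96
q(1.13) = -25.96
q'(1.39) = -40.15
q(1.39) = -35.15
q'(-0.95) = -3.87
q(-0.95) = 1.13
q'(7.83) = -25149.29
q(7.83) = -25144.29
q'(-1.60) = -2.02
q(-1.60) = 2.98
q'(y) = -10*exp(y)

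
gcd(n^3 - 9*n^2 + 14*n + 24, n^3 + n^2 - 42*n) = n - 6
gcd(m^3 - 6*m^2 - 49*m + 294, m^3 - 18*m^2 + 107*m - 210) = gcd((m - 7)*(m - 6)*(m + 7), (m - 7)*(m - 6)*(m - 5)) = m^2 - 13*m + 42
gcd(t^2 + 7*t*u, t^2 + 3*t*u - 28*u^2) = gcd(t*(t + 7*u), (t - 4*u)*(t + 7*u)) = t + 7*u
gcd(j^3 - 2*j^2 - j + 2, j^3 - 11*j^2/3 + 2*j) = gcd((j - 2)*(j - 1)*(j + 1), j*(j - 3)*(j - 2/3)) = 1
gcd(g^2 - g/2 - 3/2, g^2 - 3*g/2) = g - 3/2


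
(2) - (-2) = 4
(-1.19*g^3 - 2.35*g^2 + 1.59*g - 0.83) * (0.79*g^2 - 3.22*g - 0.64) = -0.9401*g^5 + 1.9753*g^4 + 9.5847*g^3 - 4.2715*g^2 + 1.655*g + 0.5312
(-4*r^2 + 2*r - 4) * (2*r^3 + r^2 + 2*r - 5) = -8*r^5 - 14*r^3 + 20*r^2 - 18*r + 20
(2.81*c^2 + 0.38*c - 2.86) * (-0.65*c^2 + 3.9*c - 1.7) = -1.8265*c^4 + 10.712*c^3 - 1.436*c^2 - 11.8*c + 4.862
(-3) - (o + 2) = -o - 5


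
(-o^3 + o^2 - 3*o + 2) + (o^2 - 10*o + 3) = -o^3 + 2*o^2 - 13*o + 5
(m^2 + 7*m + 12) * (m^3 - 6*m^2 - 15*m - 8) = m^5 + m^4 - 45*m^3 - 185*m^2 - 236*m - 96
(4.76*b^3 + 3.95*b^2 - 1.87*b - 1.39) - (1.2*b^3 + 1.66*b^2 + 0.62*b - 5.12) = 3.56*b^3 + 2.29*b^2 - 2.49*b + 3.73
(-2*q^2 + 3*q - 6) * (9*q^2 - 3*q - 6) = -18*q^4 + 33*q^3 - 51*q^2 + 36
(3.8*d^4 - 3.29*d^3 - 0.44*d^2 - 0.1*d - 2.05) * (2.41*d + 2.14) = 9.158*d^5 + 0.203099999999999*d^4 - 8.101*d^3 - 1.1826*d^2 - 5.1545*d - 4.387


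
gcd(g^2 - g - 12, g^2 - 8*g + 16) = g - 4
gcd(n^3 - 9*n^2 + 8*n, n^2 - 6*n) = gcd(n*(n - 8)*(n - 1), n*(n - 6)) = n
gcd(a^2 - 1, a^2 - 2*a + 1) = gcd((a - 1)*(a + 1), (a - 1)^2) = a - 1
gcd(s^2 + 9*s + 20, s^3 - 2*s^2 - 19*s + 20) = s + 4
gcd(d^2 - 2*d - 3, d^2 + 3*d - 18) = d - 3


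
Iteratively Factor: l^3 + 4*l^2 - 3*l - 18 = (l + 3)*(l^2 + l - 6) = (l - 2)*(l + 3)*(l + 3)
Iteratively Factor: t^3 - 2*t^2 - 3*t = (t)*(t^2 - 2*t - 3) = t*(t + 1)*(t - 3)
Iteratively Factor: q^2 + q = (q + 1)*(q)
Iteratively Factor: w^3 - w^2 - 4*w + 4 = (w + 2)*(w^2 - 3*w + 2) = (w - 1)*(w + 2)*(w - 2)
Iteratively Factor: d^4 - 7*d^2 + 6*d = (d - 2)*(d^3 + 2*d^2 - 3*d) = (d - 2)*(d + 3)*(d^2 - d) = d*(d - 2)*(d + 3)*(d - 1)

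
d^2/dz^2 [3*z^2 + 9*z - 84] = 6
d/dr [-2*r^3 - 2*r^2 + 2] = 2*r*(-3*r - 2)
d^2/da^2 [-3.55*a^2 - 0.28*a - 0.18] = -7.10000000000000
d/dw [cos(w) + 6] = -sin(w)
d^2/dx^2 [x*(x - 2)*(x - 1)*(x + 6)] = 12*x^2 + 18*x - 32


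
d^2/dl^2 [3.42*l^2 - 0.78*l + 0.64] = 6.84000000000000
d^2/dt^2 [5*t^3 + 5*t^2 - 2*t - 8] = 30*t + 10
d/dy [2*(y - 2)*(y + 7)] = 4*y + 10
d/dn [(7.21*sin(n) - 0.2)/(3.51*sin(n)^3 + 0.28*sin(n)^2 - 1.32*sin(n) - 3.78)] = (-50.6142*sin(n)^3 + 0.0871999999999997*sin(n)^2 + 0.112*sin(n) - 27.5178)*cos(n)/(12.3201*sin(n)^6 + 1.9656*sin(n)^5 - 9.188*sin(n)^4 - 27.2748*sin(n)^3 - 0.3744*sin(n)^2 + 9.9792*sin(n) + 14.2884)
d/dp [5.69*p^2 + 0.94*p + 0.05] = 11.38*p + 0.94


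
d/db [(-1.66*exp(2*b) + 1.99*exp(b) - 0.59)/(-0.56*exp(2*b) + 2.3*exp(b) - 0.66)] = (-2.7036*exp(2*b) + 1.5304*exp(b) + 0.0435999999999996)*exp(b)/(0.3136*exp(4*b) - 2.576*exp(3*b) + 6.0292*exp(2*b) - 3.036*exp(b) + 0.4356)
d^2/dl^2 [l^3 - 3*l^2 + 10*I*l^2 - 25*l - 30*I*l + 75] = 6*l - 6 + 20*I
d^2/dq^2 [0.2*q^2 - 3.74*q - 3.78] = 0.400000000000000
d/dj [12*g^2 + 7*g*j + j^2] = 7*g + 2*j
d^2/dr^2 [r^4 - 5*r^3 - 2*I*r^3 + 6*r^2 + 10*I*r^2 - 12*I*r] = 12*r^2 + r*(-30 - 12*I) + 12 + 20*I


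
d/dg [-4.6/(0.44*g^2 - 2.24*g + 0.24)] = (4.048*g - 10.304)/(0.44*g^2 - 2.24*g + 0.24)^2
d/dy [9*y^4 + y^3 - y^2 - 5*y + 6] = 36*y^3 + 3*y^2 - 2*y - 5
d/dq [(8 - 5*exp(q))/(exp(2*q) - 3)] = (5*exp(2*q) - 16*exp(q) + 15)*exp(q)/(exp(4*q) - 6*exp(2*q) + 9)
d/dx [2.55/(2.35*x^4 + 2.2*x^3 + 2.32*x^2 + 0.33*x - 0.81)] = (-23.97*x^3 - 16.83*x^2 - 11.832*x - 0.8415)/(2.35*x^4 + 2.2*x^3 + 2.32*x^2 + 0.33*x - 0.81)^2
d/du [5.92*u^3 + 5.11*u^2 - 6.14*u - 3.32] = 17.76*u^2 + 10.22*u - 6.14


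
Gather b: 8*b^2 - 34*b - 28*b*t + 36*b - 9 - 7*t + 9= 8*b^2 + b*(2 - 28*t) - 7*t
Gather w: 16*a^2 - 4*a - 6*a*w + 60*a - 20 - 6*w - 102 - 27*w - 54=16*a^2 + 56*a + w*(-6*a - 33) - 176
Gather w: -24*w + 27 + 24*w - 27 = 0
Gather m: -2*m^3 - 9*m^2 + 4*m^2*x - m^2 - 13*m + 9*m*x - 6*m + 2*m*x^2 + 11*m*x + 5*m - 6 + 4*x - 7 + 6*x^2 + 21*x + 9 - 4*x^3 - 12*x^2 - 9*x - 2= -2*m^3 + m^2*(4*x - 10) + m*(2*x^2 + 20*x - 14) - 4*x^3 - 6*x^2 + 16*x - 6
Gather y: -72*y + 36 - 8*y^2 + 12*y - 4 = -8*y^2 - 60*y + 32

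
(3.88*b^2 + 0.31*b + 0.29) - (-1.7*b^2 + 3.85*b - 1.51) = 5.58*b^2 - 3.54*b + 1.8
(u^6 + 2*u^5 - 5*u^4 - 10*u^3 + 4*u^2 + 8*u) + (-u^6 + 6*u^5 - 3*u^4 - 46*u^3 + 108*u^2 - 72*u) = 8*u^5 - 8*u^4 - 56*u^3 + 112*u^2 - 64*u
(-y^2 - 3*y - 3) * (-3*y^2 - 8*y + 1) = 3*y^4 + 17*y^3 + 32*y^2 + 21*y - 3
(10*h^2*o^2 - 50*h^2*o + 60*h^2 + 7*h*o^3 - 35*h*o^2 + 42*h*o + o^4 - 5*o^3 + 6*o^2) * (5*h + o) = 50*h^3*o^2 - 250*h^3*o + 300*h^3 + 45*h^2*o^3 - 225*h^2*o^2 + 270*h^2*o + 12*h*o^4 - 60*h*o^3 + 72*h*o^2 + o^5 - 5*o^4 + 6*o^3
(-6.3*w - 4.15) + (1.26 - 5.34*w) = -11.64*w - 2.89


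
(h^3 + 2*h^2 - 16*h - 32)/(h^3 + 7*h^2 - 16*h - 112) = (h + 2)/(h + 7)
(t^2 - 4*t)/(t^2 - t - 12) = t/(t + 3)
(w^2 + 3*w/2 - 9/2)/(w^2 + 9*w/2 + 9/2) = (2*w - 3)/(2*w + 3)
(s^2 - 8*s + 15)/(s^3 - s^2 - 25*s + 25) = (s - 3)/(s^2 + 4*s - 5)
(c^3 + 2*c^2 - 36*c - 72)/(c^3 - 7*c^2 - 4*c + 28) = (c^2 - 36)/(c^2 - 9*c + 14)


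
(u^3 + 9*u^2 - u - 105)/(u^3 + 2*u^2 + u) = (u^3 + 9*u^2 - u - 105)/(u*(u^2 + 2*u + 1))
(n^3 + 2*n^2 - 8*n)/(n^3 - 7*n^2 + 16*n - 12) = n*(n + 4)/(n^2 - 5*n + 6)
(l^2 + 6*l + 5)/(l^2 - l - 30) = (l + 1)/(l - 6)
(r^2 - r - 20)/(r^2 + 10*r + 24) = (r - 5)/(r + 6)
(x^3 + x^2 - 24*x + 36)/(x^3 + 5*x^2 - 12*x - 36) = (x - 2)/(x + 2)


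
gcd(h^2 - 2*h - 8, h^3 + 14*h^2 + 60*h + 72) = h + 2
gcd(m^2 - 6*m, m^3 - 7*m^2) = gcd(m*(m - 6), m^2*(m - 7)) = m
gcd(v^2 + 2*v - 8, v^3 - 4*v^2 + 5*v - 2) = v - 2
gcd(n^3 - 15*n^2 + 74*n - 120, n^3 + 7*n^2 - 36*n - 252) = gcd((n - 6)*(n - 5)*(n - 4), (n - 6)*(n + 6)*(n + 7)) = n - 6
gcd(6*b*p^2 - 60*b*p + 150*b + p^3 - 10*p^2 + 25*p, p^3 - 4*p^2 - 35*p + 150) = p^2 - 10*p + 25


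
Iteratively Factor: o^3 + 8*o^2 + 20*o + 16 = (o + 2)*(o^2 + 6*o + 8) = (o + 2)^2*(o + 4)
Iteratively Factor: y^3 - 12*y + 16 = (y - 2)*(y^2 + 2*y - 8) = (y - 2)^2*(y + 4)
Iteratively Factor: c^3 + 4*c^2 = (c)*(c^2 + 4*c) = c*(c + 4)*(c)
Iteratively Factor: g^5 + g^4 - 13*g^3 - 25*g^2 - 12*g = (g)*(g^4 + g^3 - 13*g^2 - 25*g - 12) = g*(g + 1)*(g^3 - 13*g - 12) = g*(g - 4)*(g + 1)*(g^2 + 4*g + 3) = g*(g - 4)*(g + 1)*(g + 3)*(g + 1)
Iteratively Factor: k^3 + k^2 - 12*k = (k)*(k^2 + k - 12) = k*(k + 4)*(k - 3)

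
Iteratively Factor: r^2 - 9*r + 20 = (r - 4)*(r - 5)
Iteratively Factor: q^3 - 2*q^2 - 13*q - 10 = (q + 1)*(q^2 - 3*q - 10) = (q + 1)*(q + 2)*(q - 5)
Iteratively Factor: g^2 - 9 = (g - 3)*(g + 3)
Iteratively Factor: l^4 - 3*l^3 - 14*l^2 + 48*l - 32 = (l + 4)*(l^3 - 7*l^2 + 14*l - 8) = (l - 1)*(l + 4)*(l^2 - 6*l + 8) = (l - 4)*(l - 1)*(l + 4)*(l - 2)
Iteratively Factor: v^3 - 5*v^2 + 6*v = (v)*(v^2 - 5*v + 6) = v*(v - 3)*(v - 2)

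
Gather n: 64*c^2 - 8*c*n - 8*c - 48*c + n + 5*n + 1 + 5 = 64*c^2 - 56*c + n*(6 - 8*c) + 6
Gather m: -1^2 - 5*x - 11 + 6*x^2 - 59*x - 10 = 6*x^2 - 64*x - 22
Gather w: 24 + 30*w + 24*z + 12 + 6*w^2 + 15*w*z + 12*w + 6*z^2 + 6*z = 6*w^2 + w*(15*z + 42) + 6*z^2 + 30*z + 36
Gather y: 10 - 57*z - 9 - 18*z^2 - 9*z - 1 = -18*z^2 - 66*z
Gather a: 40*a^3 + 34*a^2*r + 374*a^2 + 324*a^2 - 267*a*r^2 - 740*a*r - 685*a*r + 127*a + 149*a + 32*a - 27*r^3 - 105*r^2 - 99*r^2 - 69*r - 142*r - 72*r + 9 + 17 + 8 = 40*a^3 + a^2*(34*r + 698) + a*(-267*r^2 - 1425*r + 308) - 27*r^3 - 204*r^2 - 283*r + 34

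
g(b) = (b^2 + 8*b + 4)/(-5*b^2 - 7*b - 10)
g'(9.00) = 0.01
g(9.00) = -0.33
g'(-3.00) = 0.16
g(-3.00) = 0.32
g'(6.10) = 0.02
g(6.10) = -0.38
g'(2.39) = 0.06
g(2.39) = -0.52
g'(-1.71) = 0.06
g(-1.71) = 0.53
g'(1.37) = 0.04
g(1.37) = -0.58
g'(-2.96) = 0.16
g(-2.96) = 0.33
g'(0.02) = -0.50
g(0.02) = -0.41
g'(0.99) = 0.00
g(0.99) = -0.59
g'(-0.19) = -0.70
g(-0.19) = -0.28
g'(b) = (2*b + 8)/(-5*b^2 - 7*b - 10) + (10*b + 7)*(b^2 + 8*b + 4)/(-5*b^2 - 7*b - 10)^2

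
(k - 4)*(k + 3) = k^2 - k - 12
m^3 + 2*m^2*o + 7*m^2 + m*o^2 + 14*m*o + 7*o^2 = (m + 7)*(m + o)^2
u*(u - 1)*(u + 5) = u^3 + 4*u^2 - 5*u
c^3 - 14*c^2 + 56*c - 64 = (c - 8)*(c - 4)*(c - 2)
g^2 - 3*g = g*(g - 3)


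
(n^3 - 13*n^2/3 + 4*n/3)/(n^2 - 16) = n*(3*n - 1)/(3*(n + 4))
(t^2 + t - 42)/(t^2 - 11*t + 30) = (t + 7)/(t - 5)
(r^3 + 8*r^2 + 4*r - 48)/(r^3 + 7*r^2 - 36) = (r + 4)/(r + 3)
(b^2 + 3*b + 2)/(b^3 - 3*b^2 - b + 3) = (b + 2)/(b^2 - 4*b + 3)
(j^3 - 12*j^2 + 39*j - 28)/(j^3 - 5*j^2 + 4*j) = (j - 7)/j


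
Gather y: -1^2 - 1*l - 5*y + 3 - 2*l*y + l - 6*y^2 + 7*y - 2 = -6*y^2 + y*(2 - 2*l)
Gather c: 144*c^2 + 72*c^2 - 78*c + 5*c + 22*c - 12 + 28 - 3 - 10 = 216*c^2 - 51*c + 3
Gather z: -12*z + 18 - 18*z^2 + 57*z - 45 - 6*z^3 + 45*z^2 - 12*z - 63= -6*z^3 + 27*z^2 + 33*z - 90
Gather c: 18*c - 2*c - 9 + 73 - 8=16*c + 56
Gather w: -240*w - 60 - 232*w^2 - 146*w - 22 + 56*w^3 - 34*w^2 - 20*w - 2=56*w^3 - 266*w^2 - 406*w - 84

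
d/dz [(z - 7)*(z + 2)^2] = 3*(z - 4)*(z + 2)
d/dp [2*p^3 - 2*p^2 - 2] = 2*p*(3*p - 2)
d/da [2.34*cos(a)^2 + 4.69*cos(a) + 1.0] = -(4.68*cos(a) + 4.69)*sin(a)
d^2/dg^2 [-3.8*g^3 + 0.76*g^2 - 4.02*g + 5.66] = 1.52 - 22.8*g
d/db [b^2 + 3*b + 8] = 2*b + 3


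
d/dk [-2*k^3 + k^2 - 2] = 2*k*(1 - 3*k)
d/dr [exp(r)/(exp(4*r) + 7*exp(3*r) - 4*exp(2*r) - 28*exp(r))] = (-3*exp(2*r) - 14*exp(r) + 4)*exp(r)/(exp(3*r) + 7*exp(2*r) - 4*exp(r) - 28)^2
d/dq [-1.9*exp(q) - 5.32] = -1.9*exp(q)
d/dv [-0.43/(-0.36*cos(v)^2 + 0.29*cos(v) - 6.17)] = (0.3096*cos(v) - 0.1247)*sin(v)/(0.36*cos(v)^2 - 0.29*cos(v) + 6.17)^2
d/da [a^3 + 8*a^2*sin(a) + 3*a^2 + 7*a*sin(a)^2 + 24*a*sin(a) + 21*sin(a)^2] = 8*a^2*cos(a) + 3*a^2 + 16*a*sin(a) + 7*a*sin(2*a) + 24*a*cos(a) + 6*a + 7*sin(a)^2 + 24*sin(a) + 21*sin(2*a)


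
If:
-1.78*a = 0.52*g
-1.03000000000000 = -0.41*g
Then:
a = -0.73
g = 2.51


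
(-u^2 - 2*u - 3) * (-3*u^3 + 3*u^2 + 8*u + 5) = 3*u^5 + 3*u^4 - 5*u^3 - 30*u^2 - 34*u - 15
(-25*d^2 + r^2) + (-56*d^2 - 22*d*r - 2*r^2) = -81*d^2 - 22*d*r - r^2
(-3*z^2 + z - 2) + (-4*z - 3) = -3*z^2 - 3*z - 5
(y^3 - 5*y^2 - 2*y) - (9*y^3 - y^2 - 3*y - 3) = -8*y^3 - 4*y^2 + y + 3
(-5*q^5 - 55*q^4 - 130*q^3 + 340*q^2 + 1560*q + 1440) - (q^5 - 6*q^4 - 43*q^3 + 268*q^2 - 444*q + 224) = -6*q^5 - 49*q^4 - 87*q^3 + 72*q^2 + 2004*q + 1216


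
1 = 1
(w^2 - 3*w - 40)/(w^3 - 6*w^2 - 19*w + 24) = (w + 5)/(w^2 + 2*w - 3)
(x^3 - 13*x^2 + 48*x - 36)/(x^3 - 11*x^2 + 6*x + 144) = (x^2 - 7*x + 6)/(x^2 - 5*x - 24)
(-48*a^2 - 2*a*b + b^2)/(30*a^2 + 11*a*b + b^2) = (-8*a + b)/(5*a + b)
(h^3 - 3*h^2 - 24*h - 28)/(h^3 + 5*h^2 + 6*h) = (h^2 - 5*h - 14)/(h*(h + 3))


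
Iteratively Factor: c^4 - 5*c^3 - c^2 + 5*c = (c - 5)*(c^3 - c) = (c - 5)*(c + 1)*(c^2 - c) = (c - 5)*(c - 1)*(c + 1)*(c)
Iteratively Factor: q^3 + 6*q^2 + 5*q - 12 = (q + 3)*(q^2 + 3*q - 4) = (q - 1)*(q + 3)*(q + 4)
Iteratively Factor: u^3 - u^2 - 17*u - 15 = (u - 5)*(u^2 + 4*u + 3) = (u - 5)*(u + 3)*(u + 1)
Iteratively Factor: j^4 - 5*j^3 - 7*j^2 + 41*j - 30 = (j - 1)*(j^3 - 4*j^2 - 11*j + 30) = (j - 2)*(j - 1)*(j^2 - 2*j - 15) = (j - 2)*(j - 1)*(j + 3)*(j - 5)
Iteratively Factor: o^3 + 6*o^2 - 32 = (o - 2)*(o^2 + 8*o + 16) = (o - 2)*(o + 4)*(o + 4)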